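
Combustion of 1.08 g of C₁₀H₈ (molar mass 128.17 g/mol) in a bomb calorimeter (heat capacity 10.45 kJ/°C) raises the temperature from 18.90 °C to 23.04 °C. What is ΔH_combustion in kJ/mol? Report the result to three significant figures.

ΔT = 23.04 − 18.90 = 4.14 °C
q_cal = C_cal × ΔT = 10.45 × 4.14 = 43.263 kJ
n = 1.08 / 128.17 = 0.008426 mol
q_rxn = −q_cal = -43.263 kJ
ΔH = -43.263 / 0.008426 = -5134 kJ/mol

ΔH = -5130 kJ/mol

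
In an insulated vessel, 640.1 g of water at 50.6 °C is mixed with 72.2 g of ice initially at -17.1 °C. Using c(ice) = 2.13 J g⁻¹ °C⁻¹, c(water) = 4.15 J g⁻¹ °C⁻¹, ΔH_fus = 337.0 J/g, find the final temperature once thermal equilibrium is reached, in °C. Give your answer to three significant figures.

T_f = 36.4 °C

Heat to bring ice to 0 °C and melt it: q₁ = 72.2×2.13×17.1 + 72.2×337.0 = 26961 J
Heat the water can supply cooling to 0 °C: 640.1×4.15×50.6 = 134415 J > q₁, so all ice melts.
Energy balance: 640.1×4.15×(50.6 − T) = 26961 + 72.2×4.15×(T − 0)
2656.415(50.6 − T) = 26961 + 299.63 T
134415 − 26961 = 2956.045 T
T = 107454 / 2956.045 = 36.35 °C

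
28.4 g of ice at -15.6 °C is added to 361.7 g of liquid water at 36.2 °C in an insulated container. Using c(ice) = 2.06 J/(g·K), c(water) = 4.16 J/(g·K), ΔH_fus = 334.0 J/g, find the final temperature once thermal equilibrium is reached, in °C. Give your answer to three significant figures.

T_f = 27.2 °C

Heat to bring ice to 0 °C and melt it: q₁ = 28.4×2.06×15.6 + 28.4×334.0 = 10398 J
Heat the water can supply cooling to 0 °C: 361.7×4.16×36.2 = 54469.1 J > q₁, so all ice melts.
Energy balance: 361.7×4.16×(36.2 − T) = 10398 + 28.4×4.16×(T − 0)
1504.672(36.2 − T) = 10398 + 118.144 T
54469.1 − 10398 = 1622.816 T
T = 44071.1 / 1622.816 = 27.16 °C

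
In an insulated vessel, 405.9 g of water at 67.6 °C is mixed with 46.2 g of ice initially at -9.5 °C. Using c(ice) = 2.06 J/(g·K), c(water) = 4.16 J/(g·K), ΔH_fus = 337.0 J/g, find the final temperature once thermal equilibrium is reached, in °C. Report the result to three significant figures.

T_f = 51.9 °C

Heat to bring ice to 0 °C and melt it: q₁ = 46.2×2.06×9.5 + 46.2×337.0 = 16474 J
Heat the water can supply cooling to 0 °C: 405.9×4.16×67.6 = 114146 J > q₁, so all ice melts.
Energy balance: 405.9×4.16×(67.6 − T) = 16474 + 46.2×4.16×(T − 0)
1688.544(67.6 − T) = 16474 + 192.192 T
114146 − 16474 = 1880.736 T
T = 97672 / 1880.736 = 51.93 °C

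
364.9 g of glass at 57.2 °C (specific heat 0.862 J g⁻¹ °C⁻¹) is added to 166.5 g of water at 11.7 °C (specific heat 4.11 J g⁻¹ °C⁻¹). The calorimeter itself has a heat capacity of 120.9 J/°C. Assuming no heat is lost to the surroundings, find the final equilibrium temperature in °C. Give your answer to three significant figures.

T_f = 24.5 °C

Heat lost by glass = heat gained by water + calorimeter.
(364.9)(0.862)(57.2 − T) = [(166.5)(4.11) + 120.9](T − 11.7)
314.5438 (57.2 − T) = 805.215 (T − 11.7)
17992 − 314.5438 T = 805.215 T − 9421.0
27413.0 = 1119.7588 T
T = 24.48 °C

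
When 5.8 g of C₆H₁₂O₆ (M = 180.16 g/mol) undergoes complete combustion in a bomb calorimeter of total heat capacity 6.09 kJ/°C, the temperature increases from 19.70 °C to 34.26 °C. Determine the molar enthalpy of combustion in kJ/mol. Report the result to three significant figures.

ΔT = 34.26 − 19.70 = 14.56 °C
q_cal = C_cal × ΔT = 6.09 × 14.56 = 88.6704 kJ
n = 5.8 / 180.16 = 0.03219 mol
q_rxn = −q_cal = -88.6704 kJ
ΔH = -88.6704 / 0.03219 = -2754.6 kJ/mol

ΔH = -2750 kJ/mol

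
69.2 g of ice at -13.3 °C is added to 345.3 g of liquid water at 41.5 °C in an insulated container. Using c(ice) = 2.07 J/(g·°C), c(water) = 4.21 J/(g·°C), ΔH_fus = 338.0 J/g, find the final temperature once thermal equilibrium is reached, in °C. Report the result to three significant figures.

T_f = 20.1 °C

Heat to bring ice to 0 °C and melt it: q₁ = 69.2×2.07×13.3 + 69.2×338.0 = 25295 J
Heat the water can supply cooling to 0 °C: 345.3×4.21×41.5 = 60329.1 J > q₁, so all ice melts.
Energy balance: 345.3×4.21×(41.5 − T) = 25295 + 69.2×4.21×(T − 0)
1453.713(41.5 − T) = 25295 + 291.332 T
60329.1 − 25295 = 1745.045 T
T = 35034.1 / 1745.045 = 20.08 °C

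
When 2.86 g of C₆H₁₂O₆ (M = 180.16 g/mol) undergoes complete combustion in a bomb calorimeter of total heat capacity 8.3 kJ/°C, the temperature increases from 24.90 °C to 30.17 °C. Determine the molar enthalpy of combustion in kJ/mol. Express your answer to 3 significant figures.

ΔH = -2760 kJ/mol

ΔT = 30.17 − 24.90 = 5.27 °C
q_cal = C_cal × ΔT = 8.3 × 5.27 = 43.741 kJ
n = 2.86 / 180.16 = 0.01587 mol
q_rxn = −q_cal = -43.741 kJ
ΔH = -43.741 / 0.01587 = -2756 kJ/mol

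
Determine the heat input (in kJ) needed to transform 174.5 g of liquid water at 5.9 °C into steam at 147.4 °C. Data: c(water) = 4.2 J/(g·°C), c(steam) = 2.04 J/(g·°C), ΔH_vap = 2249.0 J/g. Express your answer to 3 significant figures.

q1 (heat water 5.9→100.0 °C): 174.5 × 4.2 × 94.1 = 68966 J
q2 (vaporize at 100 °C): 174.5 × 2249.0 = 392451 J
q3 (heat steam 100.0→147.4 °C): 174.5 × 2.04 × 47.4 = 16873 J
Total: 68966 + 392451 + 16873 = 478290 J = 478 kJ

q = 478 kJ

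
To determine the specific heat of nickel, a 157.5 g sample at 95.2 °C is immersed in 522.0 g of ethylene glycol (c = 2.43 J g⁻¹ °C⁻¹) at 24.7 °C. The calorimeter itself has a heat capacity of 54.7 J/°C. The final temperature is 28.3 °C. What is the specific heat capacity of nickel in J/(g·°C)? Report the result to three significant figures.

c = 0.452 J/(g·°C)

q_gained = (522.0 × 2.43 + 54.7) × (28.3 − 24.7) = 4763 J
q_lost = 157.5 × c × (95.2 − 28.3) = 10536.75 c
Set equal: c = 4763 / 10536.75 = 0.452 J/(g·°C)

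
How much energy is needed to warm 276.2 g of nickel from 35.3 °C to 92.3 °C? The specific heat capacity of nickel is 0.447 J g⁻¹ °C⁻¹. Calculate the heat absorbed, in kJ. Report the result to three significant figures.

q = 7.04 kJ

q = m c ΔT = 276.2 × 0.447 × (92.3 − 35.3)
q = 276.2 × 0.447 × 57.0 = 7037 J = 7.04 kJ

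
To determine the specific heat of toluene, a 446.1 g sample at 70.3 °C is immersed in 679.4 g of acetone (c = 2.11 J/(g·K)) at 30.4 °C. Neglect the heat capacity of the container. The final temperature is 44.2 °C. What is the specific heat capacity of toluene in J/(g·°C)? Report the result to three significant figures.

q_gained = (679.4 × 2.11) × (44.2 − 30.4) = 19780 J
q_lost = 446.1 × c × (70.3 − 44.2) = 11643.21 c
Set equal: c = 19780 / 11643.21 = 1.70 J/(g·°C)

c = 1.70 J/(g·°C)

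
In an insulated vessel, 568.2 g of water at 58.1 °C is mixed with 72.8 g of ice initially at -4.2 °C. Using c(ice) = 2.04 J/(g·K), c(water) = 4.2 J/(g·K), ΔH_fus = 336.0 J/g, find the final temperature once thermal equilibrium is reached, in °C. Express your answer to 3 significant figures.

Heat to bring ice to 0 °C and melt it: q₁ = 72.8×2.04×4.2 + 72.8×336.0 = 25085 J
Heat the water can supply cooling to 0 °C: 568.2×4.2×58.1 = 138652 J > q₁, so all ice melts.
Energy balance: 568.2×4.2×(58.1 − T) = 25085 + 72.8×4.2×(T − 0)
2386.44(58.1 − T) = 25085 + 305.76 T
138652 − 25085 = 2692.20 T
T = 113567 / 2692.20 = 42.18 °C

T_f = 42.2 °C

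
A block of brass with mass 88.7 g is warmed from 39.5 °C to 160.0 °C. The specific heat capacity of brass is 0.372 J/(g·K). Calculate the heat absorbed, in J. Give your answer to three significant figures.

q = m c ΔT = 88.7 × 0.372 × (160.0 − 39.5)
q = 88.7 × 0.372 × 120.5 = 3976 J

q = 3980 J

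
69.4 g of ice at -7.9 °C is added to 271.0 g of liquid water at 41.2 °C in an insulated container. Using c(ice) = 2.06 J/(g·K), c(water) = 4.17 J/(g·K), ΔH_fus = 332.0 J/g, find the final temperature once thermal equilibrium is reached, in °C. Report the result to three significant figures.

T_f = 15.8 °C

Heat to bring ice to 0 °C and melt it: q₁ = 69.4×2.06×7.9 + 69.4×332.0 = 24170 J
Heat the water can supply cooling to 0 °C: 271.0×4.17×41.2 = 46558.9 J > q₁, so all ice melts.
Energy balance: 271.0×4.17×(41.2 − T) = 24170 + 69.4×4.17×(T − 0)
1130.07(41.2 − T) = 24170 + 289.398 T
46558.9 − 24170 = 1419.468 T
T = 22388.9 / 1419.468 = 15.77 °C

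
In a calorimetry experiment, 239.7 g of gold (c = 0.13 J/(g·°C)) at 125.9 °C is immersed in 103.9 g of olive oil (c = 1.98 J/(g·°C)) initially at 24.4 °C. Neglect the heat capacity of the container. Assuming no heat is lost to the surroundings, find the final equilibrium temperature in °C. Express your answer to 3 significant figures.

T_f = 37.8 °C

Heat lost by gold = heat gained by olive oil.
(239.7)(0.13)(125.9 − T) = (103.9)(1.98)(T − 24.4)
31.161 (125.9 − T) = 205.722 (T − 24.4)
3923.2 − 31.161 T = 205.722 T − 5019.6
8942.8 = 236.883 T
T = 37.75 °C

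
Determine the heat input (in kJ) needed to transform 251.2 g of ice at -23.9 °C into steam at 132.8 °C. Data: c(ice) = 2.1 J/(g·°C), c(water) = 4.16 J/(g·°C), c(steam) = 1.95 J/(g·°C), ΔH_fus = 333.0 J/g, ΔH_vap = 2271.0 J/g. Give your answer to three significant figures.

q1 (heat ice -23.9→0.0 °C): 251.2 × 2.1 × 23.9 = 12608 J
q2 (melt at 0 °C): 251.2 × 333.0 = 83650 J
q3 (heat water 0.0→100.0 °C): 251.2 × 4.16 × 100.0 = 104499 J
q4 (vaporize at 100 °C): 251.2 × 2271.0 = 570475 J
q5 (heat steam 100.0→132.8 °C): 251.2 × 1.95 × 32.8 = 16067 J
Total: 12608 + 83650 + 104499 + 570475 + 16067 = 787299 J = 787 kJ

q = 787 kJ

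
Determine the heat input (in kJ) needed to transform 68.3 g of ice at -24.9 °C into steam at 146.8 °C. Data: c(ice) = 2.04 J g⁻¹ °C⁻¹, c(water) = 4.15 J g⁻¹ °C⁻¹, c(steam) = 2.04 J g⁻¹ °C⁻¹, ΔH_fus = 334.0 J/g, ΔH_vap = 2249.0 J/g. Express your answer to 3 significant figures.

q = 215 kJ

q1 (heat ice -24.9→0.0 °C): 68.3 × 2.04 × 24.9 = 3469 J
q2 (melt at 0 °C): 68.3 × 334.0 = 22812 J
q3 (heat water 0.0→100.0 °C): 68.3 × 4.15 × 100.0 = 28345 J
q4 (vaporize at 100 °C): 68.3 × 2249.0 = 153607 J
q5 (heat steam 100.0→146.8 °C): 68.3 × 2.04 × 46.8 = 6521 J
Total: 3469 + 22812 + 28345 + 153607 + 6521 = 214754 J = 215 kJ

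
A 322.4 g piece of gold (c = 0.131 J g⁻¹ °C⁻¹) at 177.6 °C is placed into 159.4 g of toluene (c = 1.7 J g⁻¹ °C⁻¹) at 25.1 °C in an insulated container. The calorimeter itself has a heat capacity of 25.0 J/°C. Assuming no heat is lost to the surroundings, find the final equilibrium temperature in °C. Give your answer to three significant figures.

Heat lost by gold = heat gained by toluene + calorimeter.
(322.4)(0.131)(177.6 − T) = [(159.4)(1.7) + 25.0](T − 25.1)
42.2344 (177.6 − T) = 295.98 (T − 25.1)
7500.8 − 42.2344 T = 295.98 T − 7429.1
14929.9 = 338.2144 T
T = 44.14 °C

T_f = 44.1 °C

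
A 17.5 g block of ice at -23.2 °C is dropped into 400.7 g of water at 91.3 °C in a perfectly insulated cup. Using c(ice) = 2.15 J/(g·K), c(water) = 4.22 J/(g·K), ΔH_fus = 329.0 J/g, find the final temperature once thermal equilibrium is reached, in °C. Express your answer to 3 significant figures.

T_f = 83.7 °C

Heat to bring ice to 0 °C and melt it: q₁ = 17.5×2.15×23.2 + 17.5×329.0 = 6630.4 J
Heat the water can supply cooling to 0 °C: 400.7×4.22×91.3 = 154384 J > q₁, so all ice melts.
Energy balance: 400.7×4.22×(91.3 − T) = 6630.4 + 17.5×4.22×(T − 0)
1690.954(91.3 − T) = 6630.4 + 73.85 T
154384 − 6630.4 = 1764.804 T
T = 147753.6 / 1764.804 = 83.72 °C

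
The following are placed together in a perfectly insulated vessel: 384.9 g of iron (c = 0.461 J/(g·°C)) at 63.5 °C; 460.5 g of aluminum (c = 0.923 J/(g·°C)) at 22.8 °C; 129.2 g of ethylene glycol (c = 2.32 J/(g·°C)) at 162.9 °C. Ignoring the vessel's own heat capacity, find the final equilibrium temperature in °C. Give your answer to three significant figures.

T_f = 77.3 °C

Σ mᵢcᵢ(T − Tᵢ) = 0  ⇒  T = Σ mᵢcᵢTᵢ / Σ mᵢcᵢ
Σ mᵢcᵢ = 384.9×0.461 + 460.5×0.923 + 129.2×2.32 = 902.2244
Σ mᵢcᵢTᵢ = 177.4389×63.5 + 425.0415×22.8 + 299.744×162.9 = 69787
T = 69787 / 902.2244 = 77.3499 °C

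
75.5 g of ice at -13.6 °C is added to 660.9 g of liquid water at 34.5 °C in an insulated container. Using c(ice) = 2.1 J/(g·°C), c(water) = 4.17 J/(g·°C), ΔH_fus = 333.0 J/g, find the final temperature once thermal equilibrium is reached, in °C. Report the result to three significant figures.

Heat to bring ice to 0 °C and melt it: q₁ = 75.5×2.1×13.6 + 75.5×333.0 = 27298 J
Heat the water can supply cooling to 0 °C: 660.9×4.17×34.5 = 95080.4 J > q₁, so all ice melts.
Energy balance: 660.9×4.17×(34.5 − T) = 27298 + 75.5×4.17×(T − 0)
2755.953(34.5 − T) = 27298 + 314.835 T
95080.4 − 27298 = 3070.788 T
T = 67782.4 / 3070.788 = 22.07 °C

T_f = 22.1 °C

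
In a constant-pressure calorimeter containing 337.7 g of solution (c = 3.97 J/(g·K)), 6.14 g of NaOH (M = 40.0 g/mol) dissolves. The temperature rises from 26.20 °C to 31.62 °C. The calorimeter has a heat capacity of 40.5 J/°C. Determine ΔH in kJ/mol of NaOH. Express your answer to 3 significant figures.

ΔH = -48.8 kJ/mol

|ΔT| = |31.62 − 26.20| = 5.42 °C
|q_surr| = (337.7 × 3.97 + 40.5) × 5.42 = 1381.169 × 5.42 = 7486 J
n(NaOH) = 6.14 / 40.0 = 0.1535 mol
Temperature rose, so q_rxn = −|q_surr| = -7.486 kJ
ΔH = q_rxn / n = -48.77 kJ/mol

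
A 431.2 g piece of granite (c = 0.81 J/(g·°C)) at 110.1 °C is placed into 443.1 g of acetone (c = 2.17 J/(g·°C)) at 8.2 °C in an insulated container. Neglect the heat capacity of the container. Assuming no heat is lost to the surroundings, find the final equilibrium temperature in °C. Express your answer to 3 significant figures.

Heat lost by granite = heat gained by acetone.
(431.2)(0.81)(110.1 − T) = (443.1)(2.17)(T − 8.2)
349.272 (110.1 − T) = 961.527 (T − 8.2)
38455 − 349.272 T = 961.527 T − 7884.5
46339.5 = 1310.799 T
T = 35.35 °C

T_f = 35.4 °C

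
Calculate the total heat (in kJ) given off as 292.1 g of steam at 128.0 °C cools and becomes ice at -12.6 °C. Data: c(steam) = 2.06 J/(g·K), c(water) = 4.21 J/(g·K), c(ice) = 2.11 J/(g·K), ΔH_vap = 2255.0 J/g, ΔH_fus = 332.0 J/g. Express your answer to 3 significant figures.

q = 903 kJ

q1 (cool steam 128.0→100 °C): 292.1 × 2.06 × 28.0 = 16848 J
q2 (condense at 100 °C): 292.1 × 2255.0 = 658686 J
q3 (cool water 100→0 °C): 292.1 × 4.21 × 100.0 = 122974 J
q4 (freeze at 0 °C): 292.1 × 332.0 = 96977 J
q5 (cool ice 0→-12.6 °C): 292.1 × 2.11 × 12.6 = 7766 J
Total: 16848 + 658686 + 122974 + 96977 + 7766 = 903251 J = 903 kJ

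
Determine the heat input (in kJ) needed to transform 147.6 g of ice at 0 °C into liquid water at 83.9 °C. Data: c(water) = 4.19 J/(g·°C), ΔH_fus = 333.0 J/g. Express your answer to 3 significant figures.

q1 (melt at 0 °C): 147.6 × 333.0 = 49151 J
q2 (heat water 0.0→83.9 °C): 147.6 × 4.19 × 83.9 = 51887 J
Total: 49151 + 51887 = 101038 J = 101 kJ

q = 101 kJ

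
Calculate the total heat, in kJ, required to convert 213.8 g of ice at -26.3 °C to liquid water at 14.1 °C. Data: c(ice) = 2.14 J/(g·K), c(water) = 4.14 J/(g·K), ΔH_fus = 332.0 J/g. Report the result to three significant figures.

q = 95.5 kJ

q1 (heat ice -26.3→0.0 °C): 213.8 × 2.14 × 26.3 = 12033 J
q2 (melt at 0 °C): 213.8 × 332.0 = 70982 J
q3 (heat water 0.0→14.1 °C): 213.8 × 4.14 × 14.1 = 12480 J
Total: 12033 + 70982 + 12480 = 95495 J = 95.5 kJ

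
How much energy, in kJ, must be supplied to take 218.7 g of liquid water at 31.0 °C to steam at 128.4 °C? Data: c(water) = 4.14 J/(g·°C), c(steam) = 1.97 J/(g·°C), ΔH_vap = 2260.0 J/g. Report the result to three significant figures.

q = 569 kJ

q1 (heat water 31.0→100.0 °C): 218.7 × 4.14 × 69.0 = 62474 J
q2 (vaporize at 100 °C): 218.7 × 2260.0 = 494262 J
q3 (heat steam 100.0→128.4 °C): 218.7 × 1.97 × 28.4 = 12236 J
Total: 62474 + 494262 + 12236 = 568972 J = 569 kJ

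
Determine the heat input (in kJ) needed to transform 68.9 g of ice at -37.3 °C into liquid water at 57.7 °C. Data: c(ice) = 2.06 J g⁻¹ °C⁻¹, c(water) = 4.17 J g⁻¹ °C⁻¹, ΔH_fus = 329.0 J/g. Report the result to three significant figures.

q1 (heat ice -37.3→0.0 °C): 68.9 × 2.06 × 37.3 = 5294 J
q2 (melt at 0 °C): 68.9 × 329.0 = 22668 J
q3 (heat water 0.0→57.7 °C): 68.9 × 4.17 × 57.7 = 16578 J
Total: 5294 + 22668 + 16578 = 44540 J = 44.5 kJ

q = 44.5 kJ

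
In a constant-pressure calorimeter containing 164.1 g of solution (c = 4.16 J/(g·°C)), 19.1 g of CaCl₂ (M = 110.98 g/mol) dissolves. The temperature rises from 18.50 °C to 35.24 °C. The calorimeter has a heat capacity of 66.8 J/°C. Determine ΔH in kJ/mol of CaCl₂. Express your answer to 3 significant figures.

|ΔT| = |35.24 − 18.50| = 16.74 °C
|q_surr| = (164.1 × 4.16 + 66.8) × 16.74 = 749.456 × 16.74 = 12550 J
n(CaCl₂) = 19.1 / 110.98 = 0.1721 mol
Temperature rose, so q_rxn = −|q_surr| = -12.55 kJ
ΔH = q_rxn / n = -72.92 kJ/mol

ΔH = -72.9 kJ/mol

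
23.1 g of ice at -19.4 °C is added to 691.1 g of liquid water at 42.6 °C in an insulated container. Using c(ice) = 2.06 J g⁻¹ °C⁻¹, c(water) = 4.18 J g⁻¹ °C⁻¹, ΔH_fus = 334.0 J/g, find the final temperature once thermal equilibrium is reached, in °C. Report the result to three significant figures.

T_f = 38.3 °C

Heat to bring ice to 0 °C and melt it: q₁ = 23.1×2.06×19.4 + 23.1×334.0 = 8638.6 J
Heat the water can supply cooling to 0 °C: 691.1×4.18×42.6 = 123063 J > q₁, so all ice melts.
Energy balance: 691.1×4.18×(42.6 − T) = 8638.6 + 23.1×4.18×(T − 0)
2888.798(42.6 − T) = 8638.6 + 96.558 T
123063 − 8638.6 = 2985.356 T
T = 114424.4 / 2985.356 = 38.33 °C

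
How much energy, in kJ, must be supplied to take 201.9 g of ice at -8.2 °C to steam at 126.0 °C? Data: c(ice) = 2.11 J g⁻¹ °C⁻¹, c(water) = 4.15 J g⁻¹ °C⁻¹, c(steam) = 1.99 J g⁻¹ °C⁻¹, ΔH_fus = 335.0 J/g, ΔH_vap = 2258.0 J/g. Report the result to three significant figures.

q1 (heat ice -8.2→0.0 °C): 201.9 × 2.11 × 8.2 = 3493 J
q2 (melt at 0 °C): 201.9 × 335.0 = 67637 J
q3 (heat water 0.0→100.0 °C): 201.9 × 4.15 × 100.0 = 83789 J
q4 (vaporize at 100 °C): 201.9 × 2258.0 = 455890 J
q5 (heat steam 100.0→126.0 °C): 201.9 × 1.99 × 26.0 = 10446 J
Total: 3493 + 67637 + 83789 + 455890 + 10446 = 621255 J = 621 kJ

q = 621 kJ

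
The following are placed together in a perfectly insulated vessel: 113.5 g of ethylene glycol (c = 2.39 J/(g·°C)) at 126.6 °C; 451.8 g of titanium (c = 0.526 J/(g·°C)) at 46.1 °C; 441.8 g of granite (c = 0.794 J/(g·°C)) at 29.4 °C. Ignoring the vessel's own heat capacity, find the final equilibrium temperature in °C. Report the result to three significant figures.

Σ mᵢcᵢ(T − Tᵢ) = 0  ⇒  T = Σ mᵢcᵢTᵢ / Σ mᵢcᵢ
Σ mᵢcᵢ = 113.5×2.39 + 451.8×0.526 + 441.8×0.794 = 859.7010
Σ mᵢcᵢTᵢ = 271.265×126.6 + 237.6468×46.1 + 350.7892×29.4 = 55611
T = 55611 / 859.7010 = 64.69 °C

T_f = 64.7 °C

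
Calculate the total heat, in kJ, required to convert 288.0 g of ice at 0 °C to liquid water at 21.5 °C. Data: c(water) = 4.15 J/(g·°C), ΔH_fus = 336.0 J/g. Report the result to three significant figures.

q = 122 kJ

q1 (melt at 0 °C): 288.0 × 336.0 = 96768 J
q2 (heat water 0.0→21.5 °C): 288.0 × 4.15 × 21.5 = 25697 J
Total: 96768 + 25697 = 122465 J = 122 kJ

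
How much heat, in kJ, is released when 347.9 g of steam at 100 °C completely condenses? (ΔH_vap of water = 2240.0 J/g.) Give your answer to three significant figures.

q = m × ΔH_vap = 347.9 × 2240.0 = 779300 J = 779 kJ

q = 779 kJ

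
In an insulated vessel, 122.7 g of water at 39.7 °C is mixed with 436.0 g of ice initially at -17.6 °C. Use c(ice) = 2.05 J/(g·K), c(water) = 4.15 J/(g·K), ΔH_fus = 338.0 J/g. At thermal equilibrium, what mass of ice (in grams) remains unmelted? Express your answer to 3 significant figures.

Heat to warm all ice to 0 °C: 436.0×2.05×17.6 = 15731 J
Heat released by water cooling to 0 °C: 122.7×4.15×39.7 = 20215 J
20215 J < 15731 + 436.0×338.0 = 163099 J, so not all ice melts; final T = 0 °C.
Heat left for melting: 20215 − 15731 = 4484 J
Mass melted = 4484 / 338.0 = 13.27 g
Ice remaining = 436.0 − 13.27 = 422.73 g

m_ice remaining = 423 g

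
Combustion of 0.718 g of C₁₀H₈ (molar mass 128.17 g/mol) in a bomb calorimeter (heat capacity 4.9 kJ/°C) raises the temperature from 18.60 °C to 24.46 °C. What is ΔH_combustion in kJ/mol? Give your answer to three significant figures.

ΔT = 24.46 − 18.60 = 5.86 °C
q_cal = C_cal × ΔT = 4.9 × 5.86 = 28.714 kJ
n = 0.718 / 128.17 = 0.005602 mol
q_rxn = −q_cal = -28.714 kJ
ΔH = -28.714 / 0.005602 = -5126 kJ/mol

ΔH = -5130 kJ/mol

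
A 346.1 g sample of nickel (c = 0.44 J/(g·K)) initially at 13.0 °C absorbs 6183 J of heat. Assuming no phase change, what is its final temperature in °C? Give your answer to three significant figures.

T_f = 53.6 °C

ΔT = q / (m c) = 6183 / (346.1 × 0.44) = 40.60 °C
T_f = 13.0 + 40.60 = 53.60 °C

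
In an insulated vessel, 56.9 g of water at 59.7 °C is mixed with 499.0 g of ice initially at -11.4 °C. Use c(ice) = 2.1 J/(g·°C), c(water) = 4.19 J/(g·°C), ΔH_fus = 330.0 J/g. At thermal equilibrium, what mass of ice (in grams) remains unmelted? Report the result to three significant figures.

Heat to warm all ice to 0 °C: 499.0×2.1×11.4 = 11946 J
Heat released by water cooling to 0 °C: 56.9×4.19×59.7 = 14233 J
14233 J < 11946 + 499.0×330.0 = 176616 J, so not all ice melts; final T = 0 °C.
Heat left for melting: 14233 − 11946 = 2287 J
Mass melted = 2287 / 330.0 = 6.930 g
Ice remaining = 499.0 − 6.930 = 492.070 g

m_ice remaining = 492 g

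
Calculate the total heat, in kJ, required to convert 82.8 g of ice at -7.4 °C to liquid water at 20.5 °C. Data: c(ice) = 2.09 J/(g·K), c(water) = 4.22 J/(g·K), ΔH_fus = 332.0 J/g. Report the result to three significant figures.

q1 (heat ice -7.4→0.0 °C): 82.8 × 2.09 × 7.4 = 1281 J
q2 (melt at 0 °C): 82.8 × 332.0 = 27490 J
q3 (heat water 0.0→20.5 °C): 82.8 × 4.22 × 20.5 = 7163 J
Total: 1281 + 27490 + 7163 = 35934 J = 35.9 kJ

q = 35.9 kJ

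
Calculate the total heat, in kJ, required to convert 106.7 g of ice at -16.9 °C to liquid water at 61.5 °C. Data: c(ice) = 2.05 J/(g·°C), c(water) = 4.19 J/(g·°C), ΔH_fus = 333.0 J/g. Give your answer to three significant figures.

q = 66.7 kJ

q1 (heat ice -16.9→0.0 °C): 106.7 × 2.05 × 16.9 = 3697 J
q2 (melt at 0 °C): 106.7 × 333.0 = 35531 J
q3 (heat water 0.0→61.5 °C): 106.7 × 4.19 × 61.5 = 27495 J
Total: 3697 + 35531 + 27495 = 66723 J = 66.7 kJ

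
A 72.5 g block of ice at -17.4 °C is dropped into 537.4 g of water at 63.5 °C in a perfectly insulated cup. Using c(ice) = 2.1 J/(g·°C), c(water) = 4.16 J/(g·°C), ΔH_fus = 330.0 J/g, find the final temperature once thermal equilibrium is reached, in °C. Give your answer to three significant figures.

T_f = 45.5 °C

Heat to bring ice to 0 °C and melt it: q₁ = 72.5×2.1×17.4 + 72.5×330.0 = 26574 J
Heat the water can supply cooling to 0 °C: 537.4×4.16×63.5 = 141960 J > q₁, so all ice melts.
Energy balance: 537.4×4.16×(63.5 − T) = 26574 + 72.5×4.16×(T − 0)
2235.584(63.5 − T) = 26574 + 301.6 T
141960 − 26574 = 2537.184 T
T = 115386 / 2537.184 = 45.48 °C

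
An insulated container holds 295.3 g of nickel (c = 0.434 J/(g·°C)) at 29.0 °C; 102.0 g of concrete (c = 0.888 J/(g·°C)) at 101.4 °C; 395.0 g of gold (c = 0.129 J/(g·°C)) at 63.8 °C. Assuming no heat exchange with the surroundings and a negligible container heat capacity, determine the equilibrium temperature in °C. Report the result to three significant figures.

Σ mᵢcᵢ(T − Tᵢ) = 0  ⇒  T = Σ mᵢcᵢTᵢ / Σ mᵢcᵢ
Σ mᵢcᵢ = 295.3×0.434 + 102.0×0.888 + 395.0×0.129 = 269.6912
Σ mᵢcᵢTᵢ = 128.1602×29.0 + 90.576×101.4 + 50.955×63.8 = 16152
T = 16152 / 269.6912 = 59.89 °C

T_f = 59.9 °C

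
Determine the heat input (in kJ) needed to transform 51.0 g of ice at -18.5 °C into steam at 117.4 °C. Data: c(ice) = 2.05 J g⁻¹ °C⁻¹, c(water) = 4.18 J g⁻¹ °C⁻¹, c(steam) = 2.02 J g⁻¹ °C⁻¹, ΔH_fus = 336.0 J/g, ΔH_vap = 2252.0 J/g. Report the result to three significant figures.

q1 (heat ice -18.5→0.0 °C): 51.0 × 2.05 × 18.5 = 1934 J
q2 (melt at 0 °C): 51.0 × 336.0 = 17136 J
q3 (heat water 0.0→100.0 °C): 51.0 × 4.18 × 100.0 = 21318 J
q4 (vaporize at 100 °C): 51.0 × 2252.0 = 114852 J
q5 (heat steam 100.0→117.4 °C): 51.0 × 2.02 × 17.4 = 1793 J
Total: 1934 + 17136 + 21318 + 114852 + 1793 = 157033 J = 157 kJ

q = 157 kJ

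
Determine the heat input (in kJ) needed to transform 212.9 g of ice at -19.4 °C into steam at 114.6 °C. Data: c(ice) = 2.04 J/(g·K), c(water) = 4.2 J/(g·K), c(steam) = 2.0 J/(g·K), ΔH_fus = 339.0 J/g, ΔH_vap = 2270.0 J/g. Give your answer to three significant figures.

q1 (heat ice -19.4→0.0 °C): 212.9 × 2.04 × 19.4 = 8426 J
q2 (melt at 0 °C): 212.9 × 339.0 = 72173 J
q3 (heat water 0.0→100.0 °C): 212.9 × 4.2 × 100.0 = 89418 J
q4 (vaporize at 100 °C): 212.9 × 2270.0 = 483283 J
q5 (heat steam 100.0→114.6 °C): 212.9 × 2.0 × 14.6 = 6217 J
Total: 8426 + 72173 + 89418 + 483283 + 6217 = 659517 J = 660 kJ

q = 660 kJ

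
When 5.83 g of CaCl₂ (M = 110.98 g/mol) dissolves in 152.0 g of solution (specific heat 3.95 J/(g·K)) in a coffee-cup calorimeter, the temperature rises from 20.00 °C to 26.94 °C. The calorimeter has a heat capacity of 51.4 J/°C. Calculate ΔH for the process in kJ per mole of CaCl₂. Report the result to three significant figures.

ΔH = -86.1 kJ/mol

|ΔT| = |26.94 − 20.00| = 6.94 °C
|q_surr| = (152.0 × 3.95 + 51.4) × 6.94 = 651.8 × 6.94 = 4523 J
n(CaCl₂) = 5.83 / 110.98 = 0.05253 mol
Temperature rose, so q_rxn = −|q_surr| = -4.523 kJ
ΔH = q_rxn / n = -86.10 kJ/mol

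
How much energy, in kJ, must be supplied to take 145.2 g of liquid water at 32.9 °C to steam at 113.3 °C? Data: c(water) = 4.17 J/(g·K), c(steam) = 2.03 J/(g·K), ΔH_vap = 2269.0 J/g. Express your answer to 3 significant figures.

q = 374 kJ

q1 (heat water 32.9→100.0 °C): 145.2 × 4.17 × 67.1 = 40628 J
q2 (vaporize at 100 °C): 145.2 × 2269.0 = 329459 J
q3 (heat steam 100.0→113.3 °C): 145.2 × 2.03 × 13.3 = 3920 J
Total: 40628 + 329459 + 3920 = 374007 J = 374 kJ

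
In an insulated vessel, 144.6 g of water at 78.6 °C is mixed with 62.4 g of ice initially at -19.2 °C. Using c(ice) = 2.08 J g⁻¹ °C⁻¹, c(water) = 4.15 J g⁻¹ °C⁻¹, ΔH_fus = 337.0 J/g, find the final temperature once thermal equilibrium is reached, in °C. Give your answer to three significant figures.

T_f = 27.5 °C

Heat to bring ice to 0 °C and melt it: q₁ = 62.4×2.08×19.2 + 62.4×337.0 = 23521 J
Heat the water can supply cooling to 0 °C: 144.6×4.15×78.6 = 47167.1 J > q₁, so all ice melts.
Energy balance: 144.6×4.15×(78.6 − T) = 23521 + 62.4×4.15×(T − 0)
600.09(78.6 − T) = 23521 + 258.96 T
47167.1 − 23521 = 859.05 T
T = 23646.1 / 859.05 = 27.53 °C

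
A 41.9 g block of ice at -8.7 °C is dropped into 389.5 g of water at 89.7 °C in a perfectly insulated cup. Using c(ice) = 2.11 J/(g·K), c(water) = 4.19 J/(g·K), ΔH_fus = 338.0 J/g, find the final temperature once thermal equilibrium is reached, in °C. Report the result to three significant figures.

Heat to bring ice to 0 °C and melt it: q₁ = 41.9×2.11×8.7 + 41.9×338.0 = 14931 J
Heat the water can supply cooling to 0 °C: 389.5×4.19×89.7 = 146391 J > q₁, so all ice melts.
Energy balance: 389.5×4.19×(89.7 − T) = 14931 + 41.9×4.19×(T − 0)
1632.005(89.7 − T) = 14931 + 175.561 T
146391 − 14931 = 1807.566 T
T = 131460 / 1807.566 = 72.73 °C

T_f = 72.7 °C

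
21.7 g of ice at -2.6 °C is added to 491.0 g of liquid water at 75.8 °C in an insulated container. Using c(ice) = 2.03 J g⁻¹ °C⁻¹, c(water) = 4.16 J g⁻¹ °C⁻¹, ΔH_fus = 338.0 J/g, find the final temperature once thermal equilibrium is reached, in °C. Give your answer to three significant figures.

Heat to bring ice to 0 °C and melt it: q₁ = 21.7×2.03×2.6 + 21.7×338.0 = 7449.1 J
Heat the water can supply cooling to 0 °C: 491.0×4.16×75.8 = 154826 J > q₁, so all ice melts.
Energy balance: 491.0×4.16×(75.8 − T) = 7449.1 + 21.7×4.16×(T − 0)
2042.56(75.8 − T) = 7449.1 + 90.272 T
154826 − 7449.1 = 2132.832 T
T = 147376.9 / 2132.832 = 69.10 °C

T_f = 69.1 °C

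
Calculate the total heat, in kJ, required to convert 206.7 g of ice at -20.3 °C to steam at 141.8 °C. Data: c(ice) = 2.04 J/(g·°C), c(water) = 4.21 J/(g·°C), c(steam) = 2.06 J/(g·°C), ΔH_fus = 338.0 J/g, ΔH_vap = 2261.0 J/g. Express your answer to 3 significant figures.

q1 (heat ice -20.3→0.0 °C): 206.7 × 2.04 × 20.3 = 8560 J
q2 (melt at 0 °C): 206.7 × 338.0 = 69865 J
q3 (heat water 0.0→100.0 °C): 206.7 × 4.21 × 100.0 = 87021 J
q4 (vaporize at 100 °C): 206.7 × 2261.0 = 467349 J
q5 (heat steam 100.0→141.8 °C): 206.7 × 2.06 × 41.8 = 17799 J
Total: 8560 + 69865 + 87021 + 467349 + 17799 = 650594 J = 651 kJ

q = 651 kJ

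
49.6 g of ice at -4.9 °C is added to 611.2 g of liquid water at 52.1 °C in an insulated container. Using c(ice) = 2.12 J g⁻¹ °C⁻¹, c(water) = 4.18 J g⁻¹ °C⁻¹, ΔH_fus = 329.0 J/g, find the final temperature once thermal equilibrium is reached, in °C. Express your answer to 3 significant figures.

Heat to bring ice to 0 °C and melt it: q₁ = 49.6×2.12×4.9 + 49.6×329.0 = 16834 J
Heat the water can supply cooling to 0 °C: 611.2×4.18×52.1 = 133106 J > q₁, so all ice melts.
Energy balance: 611.2×4.18×(52.1 − T) = 16834 + 49.6×4.18×(T − 0)
2554.816(52.1 − T) = 16834 + 207.328 T
133106 − 16834 = 2762.144 T
T = 116272 / 2762.144 = 42.09 °C

T_f = 42.1 °C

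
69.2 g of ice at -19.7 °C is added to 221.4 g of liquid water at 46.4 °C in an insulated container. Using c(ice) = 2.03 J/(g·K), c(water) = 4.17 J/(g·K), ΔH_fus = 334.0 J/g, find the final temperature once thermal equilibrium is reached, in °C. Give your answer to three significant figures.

T_f = 14.0 °C

Heat to bring ice to 0 °C and melt it: q₁ = 69.2×2.03×19.7 + 69.2×334.0 = 25880 J
Heat the water can supply cooling to 0 °C: 221.4×4.17×46.4 = 42838.2 J > q₁, so all ice melts.
Energy balance: 221.4×4.17×(46.4 − T) = 25880 + 69.2×4.17×(T − 0)
923.238(46.4 − T) = 25880 + 288.564 T
42838.2 − 25880 = 1211.802 T
T = 16958.2 / 1211.802 = 13.99 °C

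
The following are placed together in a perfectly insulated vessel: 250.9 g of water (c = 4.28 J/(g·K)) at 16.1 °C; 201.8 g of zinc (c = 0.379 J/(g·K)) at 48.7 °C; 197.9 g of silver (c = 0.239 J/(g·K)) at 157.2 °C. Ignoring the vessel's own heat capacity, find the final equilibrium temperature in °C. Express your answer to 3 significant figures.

Σ mᵢcᵢ(T − Tᵢ) = 0  ⇒  T = Σ mᵢcᵢTᵢ / Σ mᵢcᵢ
Σ mᵢcᵢ = 250.9×4.28 + 201.8×0.379 + 197.9×0.239 = 1197.6323
Σ mᵢcᵢTᵢ = 1073.852×16.1 + 76.4822×48.7 + 47.2981×157.2 = 28449
T = 28449 / 1197.6323 = 23.75 °C

T_f = 23.8 °C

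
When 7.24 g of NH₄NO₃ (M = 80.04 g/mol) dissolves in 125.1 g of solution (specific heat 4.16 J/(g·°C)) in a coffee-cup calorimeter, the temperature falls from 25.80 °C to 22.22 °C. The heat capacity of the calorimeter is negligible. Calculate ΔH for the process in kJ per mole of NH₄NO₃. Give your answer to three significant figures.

ΔH = 20.6 kJ/mol

|ΔT| = |22.22 − 25.80| = 3.58 °C
|q_surr| = (125.1 × 4.16) × 3.58 = 520.416 × 3.58 = 1863 J
n(NH₄NO₃) = 7.24 / 80.04 = 0.09045 mol
Temperature fell, so q_rxn = +|q_surr| = 1.863 kJ
ΔH = q_rxn / n = 20.60 kJ/mol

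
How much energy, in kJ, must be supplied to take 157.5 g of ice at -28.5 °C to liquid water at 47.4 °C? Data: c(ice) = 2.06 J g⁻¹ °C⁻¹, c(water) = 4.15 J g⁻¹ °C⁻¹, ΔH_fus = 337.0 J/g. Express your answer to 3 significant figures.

q1 (heat ice -28.5→0.0 °C): 157.5 × 2.06 × 28.5 = 9247 J
q2 (melt at 0 °C): 157.5 × 337.0 = 53078 J
q3 (heat water 0.0→47.4 °C): 157.5 × 4.15 × 47.4 = 30982 J
Total: 9247 + 53078 + 30982 = 93307 J = 93.3 kJ

q = 93.3 kJ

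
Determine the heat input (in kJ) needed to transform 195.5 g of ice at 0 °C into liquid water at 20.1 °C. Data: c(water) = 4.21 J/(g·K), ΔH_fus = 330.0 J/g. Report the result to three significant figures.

q1 (melt at 0 °C): 195.5 × 330.0 = 64515 J
q2 (heat water 0.0→20.1 °C): 195.5 × 4.21 × 20.1 = 16543 J
Total: 64515 + 16543 = 81058 J = 81.1 kJ

q = 81.1 kJ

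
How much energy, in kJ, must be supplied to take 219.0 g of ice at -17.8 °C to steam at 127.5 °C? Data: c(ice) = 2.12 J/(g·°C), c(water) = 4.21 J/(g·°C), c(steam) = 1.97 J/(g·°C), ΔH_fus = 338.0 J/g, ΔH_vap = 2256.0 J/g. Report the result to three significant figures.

q = 680 kJ

q1 (heat ice -17.8→0.0 °C): 219.0 × 2.12 × 17.8 = 8264 J
q2 (melt at 0 °C): 219.0 × 338.0 = 74022 J
q3 (heat water 0.0→100.0 °C): 219.0 × 4.21 × 100.0 = 92199 J
q4 (vaporize at 100 °C): 219.0 × 2256.0 = 494064 J
q5 (heat steam 100.0→127.5 °C): 219.0 × 1.97 × 27.5 = 11864 J
Total: 8264 + 74022 + 92199 + 494064 + 11864 = 680413 J = 680 kJ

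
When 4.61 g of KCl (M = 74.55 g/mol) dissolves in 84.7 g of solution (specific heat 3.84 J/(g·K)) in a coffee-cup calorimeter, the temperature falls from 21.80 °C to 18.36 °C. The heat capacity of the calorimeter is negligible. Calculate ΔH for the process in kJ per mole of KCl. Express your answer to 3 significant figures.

|ΔT| = |18.36 − 21.80| = 3.44 °C
|q_surr| = (84.7 × 3.84) × 3.44 = 325.248 × 3.44 = 1119 J
n(KCl) = 4.61 / 74.55 = 0.06184 mol
Temperature fell, so q_rxn = +|q_surr| = 1.119 kJ
ΔH = q_rxn / n = 18.10 kJ/mol

ΔH = 18.1 kJ/mol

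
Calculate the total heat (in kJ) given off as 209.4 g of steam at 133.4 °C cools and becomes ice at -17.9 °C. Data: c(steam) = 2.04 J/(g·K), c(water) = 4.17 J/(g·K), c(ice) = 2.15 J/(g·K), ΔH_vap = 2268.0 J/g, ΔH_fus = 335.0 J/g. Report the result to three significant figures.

q = 655 kJ

q1 (cool steam 133.4→100 °C): 209.4 × 2.04 × 33.4 = 14268 J
q2 (condense at 100 °C): 209.4 × 2268.0 = 474919 J
q3 (cool water 100→0 °C): 209.4 × 4.17 × 100.0 = 87320 J
q4 (freeze at 0 °C): 209.4 × 335.0 = 70149 J
q5 (cool ice 0→-17.9 °C): 209.4 × 2.15 × 17.9 = 8059 J
Total: 14268 + 474919 + 87320 + 70149 + 8059 = 654715 J = 655 kJ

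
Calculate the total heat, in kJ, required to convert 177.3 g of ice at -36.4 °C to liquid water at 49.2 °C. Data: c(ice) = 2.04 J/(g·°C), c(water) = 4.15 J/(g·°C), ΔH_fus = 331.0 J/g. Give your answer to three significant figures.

q = 108 kJ

q1 (heat ice -36.4→0.0 °C): 177.3 × 2.04 × 36.4 = 13166 J
q2 (melt at 0 °C): 177.3 × 331.0 = 58686 J
q3 (heat water 0.0→49.2 °C): 177.3 × 4.15 × 49.2 = 36201 J
Total: 13166 + 58686 + 36201 = 108053 J = 108 kJ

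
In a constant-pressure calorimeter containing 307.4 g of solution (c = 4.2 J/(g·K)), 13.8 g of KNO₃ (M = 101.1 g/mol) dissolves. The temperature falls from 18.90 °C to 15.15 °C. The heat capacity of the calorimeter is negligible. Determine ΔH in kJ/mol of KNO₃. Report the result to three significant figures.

|ΔT| = |15.15 − 18.90| = 3.75 °C
|q_surr| = (307.4 × 4.2) × 3.75 = 1291.08 × 3.75 = 4842 J
n(KNO₃) = 13.8 / 101.1 = 0.1365 mol
Temperature fell, so q_rxn = +|q_surr| = 4.842 kJ
ΔH = q_rxn / n = 35.47 kJ/mol

ΔH = 35.5 kJ/mol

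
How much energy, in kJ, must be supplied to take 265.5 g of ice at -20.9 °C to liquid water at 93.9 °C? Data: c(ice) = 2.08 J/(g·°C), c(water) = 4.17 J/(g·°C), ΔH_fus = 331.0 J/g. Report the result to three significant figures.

q = 203 kJ

q1 (heat ice -20.9→0.0 °C): 265.5 × 2.08 × 20.9 = 11542 J
q2 (melt at 0 °C): 265.5 × 331.0 = 87881 J
q3 (heat water 0.0→93.9 °C): 265.5 × 4.17 × 93.9 = 103960 J
Total: 11542 + 87881 + 103960 = 203383 J = 203 kJ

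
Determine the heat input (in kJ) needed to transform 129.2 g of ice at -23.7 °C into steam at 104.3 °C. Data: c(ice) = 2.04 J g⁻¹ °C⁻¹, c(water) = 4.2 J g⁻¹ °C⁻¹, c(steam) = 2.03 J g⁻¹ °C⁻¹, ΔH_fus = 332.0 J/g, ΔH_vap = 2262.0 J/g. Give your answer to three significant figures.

q1 (heat ice -23.7→0.0 °C): 129.2 × 2.04 × 23.7 = 6247 J
q2 (melt at 0 °C): 129.2 × 332.0 = 42894 J
q3 (heat water 0.0→100.0 °C): 129.2 × 4.2 × 100.0 = 54264 J
q4 (vaporize at 100 °C): 129.2 × 2262.0 = 292250 J
q5 (heat steam 100.0→104.3 °C): 129.2 × 2.03 × 4.3 = 1128 J
Total: 6247 + 42894 + 54264 + 292250 + 1128 = 396783 J = 397 kJ

q = 397 kJ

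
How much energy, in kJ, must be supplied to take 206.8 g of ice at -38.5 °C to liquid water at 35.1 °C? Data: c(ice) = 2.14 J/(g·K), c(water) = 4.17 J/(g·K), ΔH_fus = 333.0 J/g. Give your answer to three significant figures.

q1 (heat ice -38.5→0.0 °C): 206.8 × 2.14 × 38.5 = 17038 J
q2 (melt at 0 °C): 206.8 × 333.0 = 68864 J
q3 (heat water 0.0→35.1 °C): 206.8 × 4.17 × 35.1 = 30269 J
Total: 17038 + 68864 + 30269 = 116171 J = 116 kJ

q = 116 kJ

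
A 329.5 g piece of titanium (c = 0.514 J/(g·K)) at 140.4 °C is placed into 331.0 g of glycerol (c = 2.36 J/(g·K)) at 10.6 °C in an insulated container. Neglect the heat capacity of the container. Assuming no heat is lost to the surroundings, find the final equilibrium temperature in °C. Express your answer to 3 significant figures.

T_f = 33.7 °C

Heat lost by titanium = heat gained by glycerol.
(329.5)(0.514)(140.4 − T) = (331.0)(2.36)(T − 10.6)
169.363 (140.4 − T) = 781.16 (T − 10.6)
23779 − 169.363 T = 781.16 T − 8280.3
32059.3 = 950.523 T
T = 33.73 °C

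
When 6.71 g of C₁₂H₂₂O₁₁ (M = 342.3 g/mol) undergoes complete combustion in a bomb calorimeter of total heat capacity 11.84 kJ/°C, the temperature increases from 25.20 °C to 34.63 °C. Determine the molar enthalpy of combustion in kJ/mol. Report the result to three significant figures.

ΔT = 34.63 − 25.20 = 9.43 °C
q_cal = C_cal × ΔT = 11.84 × 9.43 = 111.6512 kJ
n = 6.71 / 342.3 = 0.01960 mol
q_rxn = −q_cal = -111.6512 kJ
ΔH = -111.6512 / 0.01960 = -5696 kJ/mol

ΔH = -5700 kJ/mol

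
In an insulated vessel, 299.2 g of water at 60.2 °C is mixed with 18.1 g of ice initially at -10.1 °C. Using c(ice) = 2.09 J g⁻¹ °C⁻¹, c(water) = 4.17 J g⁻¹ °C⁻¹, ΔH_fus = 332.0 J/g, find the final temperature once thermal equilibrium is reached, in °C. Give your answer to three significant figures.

Heat to bring ice to 0 °C and melt it: q₁ = 18.1×2.09×10.1 + 18.1×332.0 = 6391.3 J
Heat the water can supply cooling to 0 °C: 299.2×4.17×60.2 = 75109.4 J > q₁, so all ice melts.
Energy balance: 299.2×4.17×(60.2 − T) = 6391.3 + 18.1×4.17×(T − 0)
1247.664(60.2 − T) = 6391.3 + 75.477 T
75109.4 − 6391.3 = 1323.141 T
T = 68718.1 / 1323.141 = 51.94 °C

T_f = 51.9 °C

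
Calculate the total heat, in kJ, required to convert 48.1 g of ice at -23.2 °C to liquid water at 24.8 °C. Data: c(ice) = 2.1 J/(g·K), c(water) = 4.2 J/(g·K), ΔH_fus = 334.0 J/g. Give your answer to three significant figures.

q = 23.4 kJ

q1 (heat ice -23.2→0.0 °C): 48.1 × 2.1 × 23.2 = 2343 J
q2 (melt at 0 °C): 48.1 × 334.0 = 16065 J
q3 (heat water 0.0→24.8 °C): 48.1 × 4.2 × 24.8 = 5010 J
Total: 2343 + 16065 + 5010 = 23418 J = 23.4 kJ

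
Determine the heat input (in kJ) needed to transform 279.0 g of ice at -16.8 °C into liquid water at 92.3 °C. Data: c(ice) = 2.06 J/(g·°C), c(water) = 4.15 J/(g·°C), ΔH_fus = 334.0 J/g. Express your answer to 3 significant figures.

q1 (heat ice -16.8→0.0 °C): 279.0 × 2.06 × 16.8 = 9656 J
q2 (melt at 0 °C): 279.0 × 334.0 = 93186 J
q3 (heat water 0.0→92.3 °C): 279.0 × 4.15 × 92.3 = 106870 J
Total: 9656 + 93186 + 106870 = 209712 J = 210 kJ

q = 210 kJ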